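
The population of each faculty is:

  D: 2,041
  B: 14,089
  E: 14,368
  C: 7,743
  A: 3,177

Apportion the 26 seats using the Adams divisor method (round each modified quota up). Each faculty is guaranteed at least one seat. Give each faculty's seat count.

Standard divisor 41418/26 ≈ 1593; standard quotas: D 1.281, B 8.844, E 9.019, C 4.861, A 1.994.
Rounding up gives 2, 9, 10, 5, 2 = 28 seats, so the divisor must be adjusted.
With modified divisor 1780: modified quotas D 1.147, B 7.915, E 8.072, C 4.350, A 1.785.
Rounding up: D 2, B 8, E 9, C 5, A 2 (total 26).

D 2, B 8, E 9, C 5, A 2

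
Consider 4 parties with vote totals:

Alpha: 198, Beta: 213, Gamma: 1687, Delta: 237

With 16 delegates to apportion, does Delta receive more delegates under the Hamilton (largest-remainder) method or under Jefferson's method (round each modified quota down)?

Hamilton: Alpha 1, Beta 1, Gamma 12, Delta 2.
Jefferson: Alpha 1, Beta 1, Gamma 13, Delta 1.
Delta gets 2 under Hamilton and 1 under Jefferson.

Hamilton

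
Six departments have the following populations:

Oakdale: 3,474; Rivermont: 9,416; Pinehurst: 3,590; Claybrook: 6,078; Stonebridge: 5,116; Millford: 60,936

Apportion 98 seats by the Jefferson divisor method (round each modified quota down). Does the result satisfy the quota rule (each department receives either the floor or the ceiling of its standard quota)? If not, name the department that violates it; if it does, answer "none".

Millford

Standard quotas: Oakdale 3.842, Rivermont 10.414, Pinehurst 3.970, Claybrook 6.722, Stonebridge 5.658, Millford 67.393.
Jefferson allocation: Oakdale 3, Rivermont 10, Pinehurst 4, Claybrook 6, Stonebridge 5, Millford 70.
Millford has quota 67.393 (lower 67, upper 68) but receives 70 — outside the quota interval.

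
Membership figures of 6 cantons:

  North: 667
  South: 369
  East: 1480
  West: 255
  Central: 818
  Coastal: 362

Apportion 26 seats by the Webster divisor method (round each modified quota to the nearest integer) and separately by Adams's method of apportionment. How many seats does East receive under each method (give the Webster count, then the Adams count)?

10 and 9

Webster: North 4, South 2, East 10, West 2, Central 6, Coastal 2.
Adams: North 4, South 3, East 9, West 2, Central 5, Coastal 3.
East gets 10 under Webster and 9 under Adams.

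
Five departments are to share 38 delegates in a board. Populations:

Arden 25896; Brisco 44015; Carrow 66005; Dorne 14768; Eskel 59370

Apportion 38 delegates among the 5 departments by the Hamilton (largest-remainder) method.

Arden 5; Brisco 8; Carrow 12; Dorne 2; Eskel 11

Total 210054; standard divisor 210054/38 ≈ 5527.737.
Standard quotas: Arden 4.6847, Brisco 7.9626, Carrow 11.9407, Dorne 2.6716, Eskel 10.7404.
Lower quotas: Arden 4, Brisco 7, Carrow 11, Dorne 2, Eskel 10 (sum 34, leaving 4 seats).
Remainders in descending order: Brisco 0.9626, Carrow 0.9407, Eskel 0.7404, Arden 0.6847, Dorne 0.6716.
Largest remainders: Brisco, Carrow, Eskel, Arden receive the extra seats.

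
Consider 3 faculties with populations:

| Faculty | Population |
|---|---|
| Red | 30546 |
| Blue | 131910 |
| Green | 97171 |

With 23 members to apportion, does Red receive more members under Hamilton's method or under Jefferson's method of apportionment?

Hamilton

Hamilton: Red 3, Blue 12, Green 8.
Jefferson: Red 2, Blue 12, Green 9.
Red gets 3 under Hamilton and 2 under Jefferson.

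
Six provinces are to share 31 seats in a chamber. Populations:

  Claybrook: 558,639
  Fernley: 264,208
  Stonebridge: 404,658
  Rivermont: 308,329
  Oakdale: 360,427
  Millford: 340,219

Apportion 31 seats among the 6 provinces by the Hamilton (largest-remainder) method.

Total 2236480; standard divisor 2236480/31 ≈ 72144.516.
Standard quotas: Claybrook 7.7433, Fernley 3.6622, Stonebridge 5.6090, Rivermont 4.2738, Oakdale 4.9959, Millford 4.7158.
Lower quotas: Claybrook 7, Fernley 3, Stonebridge 5, Rivermont 4, Oakdale 4, Millford 4 (sum 27, leaving 4 seats).
Remainders in descending order: Oakdale 0.9959, Claybrook 0.7433, Millford 0.7158, Fernley 0.6622, Stonebridge 0.6090, Rivermont 0.2738.
The surplus seats go to Oakdale, Claybrook, Millford, Fernley.

Claybrook: 8, Fernley: 4, Stonebridge: 5, Rivermont: 4, Oakdale: 5, Millford: 5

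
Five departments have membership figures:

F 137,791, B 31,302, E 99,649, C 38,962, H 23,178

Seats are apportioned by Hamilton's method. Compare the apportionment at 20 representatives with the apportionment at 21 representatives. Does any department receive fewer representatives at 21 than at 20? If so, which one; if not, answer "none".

At 20 seats: F 8, B 2, E 6, C 2, H 2.
At 21 seats: F 9, B 2, E 6, C 3, H 1.
H drops from 2 to 1.

H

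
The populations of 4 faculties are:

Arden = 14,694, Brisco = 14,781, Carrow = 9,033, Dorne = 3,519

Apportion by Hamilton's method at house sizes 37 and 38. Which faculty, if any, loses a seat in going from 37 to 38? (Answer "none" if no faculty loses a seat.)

none

At 37 seats: Arden 13, Brisco 13, Carrow 8, Dorne 3.
At 38 seats: Arden 13, Brisco 14, Carrow 8, Dorne 3.
No faculty's allocation decreased.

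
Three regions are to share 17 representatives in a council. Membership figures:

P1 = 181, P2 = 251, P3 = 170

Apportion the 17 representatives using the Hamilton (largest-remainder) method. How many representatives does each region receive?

P1=5, P2=7, P3=5

Standard divisor: 602 ÷ 17 ≈ 35.412.
Standard quotas: P1 5.111, P2 7.088, P3 4.801.
Lower quotas: P1 5, P2 7, P3 4 (sum 16, leaving 1 seat).
Remainders in descending order: P3 0.801, P1 0.111, P2 0.088.
Largest remainder: P3 receives the extra seat.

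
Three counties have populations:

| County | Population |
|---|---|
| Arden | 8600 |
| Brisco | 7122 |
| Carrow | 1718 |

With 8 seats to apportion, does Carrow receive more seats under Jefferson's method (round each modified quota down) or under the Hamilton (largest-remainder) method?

Jefferson: Arden 4, Brisco 4, Carrow 0.
Hamilton: Arden 4, Brisco 3, Carrow 1.
Carrow gets 0 under Jefferson and 1 under Hamilton.

Hamilton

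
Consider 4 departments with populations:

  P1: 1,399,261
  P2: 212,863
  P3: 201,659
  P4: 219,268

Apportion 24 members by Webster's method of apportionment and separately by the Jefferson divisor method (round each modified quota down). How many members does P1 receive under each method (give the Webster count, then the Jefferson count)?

16 and 18

Webster: P1 16, P2 3, P3 2, P4 3.
Jefferson: P1 18, P2 2, P3 2, P4 2.
P1 gets 16 under Webster and 18 under Jefferson.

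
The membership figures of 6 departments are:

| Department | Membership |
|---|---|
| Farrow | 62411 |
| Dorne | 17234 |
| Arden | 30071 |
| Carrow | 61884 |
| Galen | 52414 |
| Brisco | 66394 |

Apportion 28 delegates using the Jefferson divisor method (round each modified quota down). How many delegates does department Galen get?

Standard divisor 290408/28 ≈ 10371.714; standard quotas: Farrow 6.017, Dorne 1.662, Arden 2.899, Carrow 5.967, Galen 5.054, Brisco 6.401.
Rounding down gives 6, 1, 2, 5, 5, 6 = 25 seats, so the divisor must be adjusted.
With modified divisor 9200: modified quotas Farrow 6.784, Dorne 1.873, Arden 3.269, Carrow 6.727, Galen 5.697, Brisco 7.217.
Rounding down: Farrow 6, Dorne 1, Arden 3, Carrow 6, Galen 5, Brisco 7 (total 28).
Galen receives 5.

5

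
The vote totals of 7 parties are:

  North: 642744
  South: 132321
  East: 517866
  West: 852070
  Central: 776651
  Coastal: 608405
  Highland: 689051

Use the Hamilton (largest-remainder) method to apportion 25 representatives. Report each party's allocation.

North 4, South 1, East 3, West 5, Central 4, Coastal 4, Highland 4

The standard divisor is 4219108/25 ≈ 168764.32.
Standard quotas: North 3.8085, South 0.7841, East 3.0686, West 5.0489, Central 4.6020, Coastal 3.6051, Highland 4.0829.
Lower quotas: North 3, South 0, East 3, West 5, Central 4, Coastal 3, Highland 4 (sum 22, leaving 3 seats).
Remainders in descending order: North 0.8085, South 0.7841, Coastal 0.6051, Central 0.6020, Highland 0.0829, East 0.0686, West 0.0489.
Largest remainders: North, South, Coastal receive the extra seats.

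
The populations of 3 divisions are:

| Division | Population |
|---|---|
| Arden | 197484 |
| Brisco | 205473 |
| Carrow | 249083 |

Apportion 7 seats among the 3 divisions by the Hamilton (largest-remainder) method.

Arden 2; Brisco 2; Carrow 3

Standard divisor: 652040 ÷ 7 ≈ 93148.571.
Standard quotas: Arden 2.1201, Brisco 2.2059, Carrow 2.6740.
Lower quotas: Arden 2, Brisco 2, Carrow 2 (sum 6, leaving 1 seat).
Remainders in descending order: Carrow 0.6740, Brisco 0.2059, Arden 0.1201.
The surplus seat goes to Carrow.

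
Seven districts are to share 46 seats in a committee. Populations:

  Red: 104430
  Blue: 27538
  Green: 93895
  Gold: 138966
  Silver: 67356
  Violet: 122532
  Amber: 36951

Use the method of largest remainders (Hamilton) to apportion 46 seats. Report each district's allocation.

Red: 8, Blue: 2, Green: 7, Gold: 11, Silver: 5, Violet: 10, Amber: 3

Total 591668; standard divisor 591668/46 ≈ 12862.348.
Standard quotas: Red 8.1190, Blue 2.1410, Green 7.3000, Gold 10.8041, Silver 5.2367, Violet 9.5264, Amber 2.8728.
Lower quotas: Red 8, Blue 2, Green 7, Gold 10, Silver 5, Violet 9, Amber 2 (sum 43, leaving 3 seats).
Remainders in descending order: Amber 0.8728, Gold 0.8041, Violet 0.5264, Green 0.3000, Silver 0.2367, Blue 0.1410, Red 0.1190.
The surplus seats go to Amber, Gold, Violet.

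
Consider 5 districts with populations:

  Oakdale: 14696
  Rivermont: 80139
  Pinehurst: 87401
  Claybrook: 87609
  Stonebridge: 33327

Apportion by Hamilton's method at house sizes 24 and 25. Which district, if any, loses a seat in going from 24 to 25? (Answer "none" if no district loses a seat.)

none

At 24 seats: Oakdale 1, Rivermont 6, Pinehurst 7, Claybrook 7, Stonebridge 3.
At 25 seats: Oakdale 1, Rivermont 7, Pinehurst 7, Claybrook 7, Stonebridge 3.
No district's allocation decreased.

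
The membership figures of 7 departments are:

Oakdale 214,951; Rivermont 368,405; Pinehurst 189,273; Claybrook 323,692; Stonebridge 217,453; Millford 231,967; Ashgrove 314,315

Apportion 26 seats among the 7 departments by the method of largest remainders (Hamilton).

Oakdale=3; Rivermont=5; Pinehurst=3; Claybrook=5; Stonebridge=3; Millford=3; Ashgrove=4

Standard divisor: 1860056 ÷ 26 ≈ 71540.615.
Standard quotas: Oakdale 3.0046, Rivermont 5.1496, Pinehurst 2.6457, Claybrook 4.5246, Stonebridge 3.0396, Millford 3.2425, Ashgrove 4.3935.
Lower quotas: Oakdale 3, Rivermont 5, Pinehurst 2, Claybrook 4, Stonebridge 3, Millford 3, Ashgrove 4 (sum 24, leaving 2 seats).
Remainders in descending order: Pinehurst 0.6457, Claybrook 0.5246, Ashgrove 0.3935, Millford 0.2425, Rivermont 0.1496, Stonebridge 0.0396, Oakdale 0.0046.
Largest remainders: Pinehurst, Claybrook receive the extra seats.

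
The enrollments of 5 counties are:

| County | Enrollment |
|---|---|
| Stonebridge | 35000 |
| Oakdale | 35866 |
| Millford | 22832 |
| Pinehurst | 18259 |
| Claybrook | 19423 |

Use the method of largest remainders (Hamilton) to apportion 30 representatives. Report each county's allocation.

Stonebridge 8, Oakdale 8, Millford 5, Pinehurst 4, Claybrook 5

Total 131380; standard divisor 131380/30 ≈ 4379.333.
Standard quotas: Stonebridge 7.9921, Oakdale 8.1898, Millford 5.2136, Pinehurst 4.1694, Claybrook 4.4351.
Lower quotas: Stonebridge 7, Oakdale 8, Millford 5, Pinehurst 4, Claybrook 4 (sum 28, leaving 2 seats).
Remainders in descending order: Stonebridge 0.9921, Claybrook 0.4351, Millford 0.2136, Oakdale 0.1898, Pinehurst 0.1694.
The surplus seats go to Stonebridge, Claybrook.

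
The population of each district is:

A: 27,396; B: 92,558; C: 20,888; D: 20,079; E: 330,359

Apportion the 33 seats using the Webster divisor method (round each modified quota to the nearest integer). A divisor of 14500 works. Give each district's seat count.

With modified divisor 14500: modified quotas A 1.889, B 6.383, C 1.441, D 1.385, E 22.783.
Rounding to the nearest integer: A 2, B 6, C 1, D 1, E 23 (total 33).

A 2, B 6, C 1, D 1, E 23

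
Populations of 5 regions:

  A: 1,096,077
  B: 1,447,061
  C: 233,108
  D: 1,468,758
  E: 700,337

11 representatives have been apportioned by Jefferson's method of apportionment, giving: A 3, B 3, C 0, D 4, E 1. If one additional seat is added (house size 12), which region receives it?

B

Priority for the next seat is population ÷ (current seats + 1).
Priorities: A 274019.250, B 361765.250, C 233108.000, D 293751.600, E 350168.500.
Highest priority: B.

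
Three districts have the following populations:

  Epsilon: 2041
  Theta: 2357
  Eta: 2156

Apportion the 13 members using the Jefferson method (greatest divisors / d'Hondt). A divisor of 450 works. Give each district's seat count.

With modified divisor 450: modified quotas Epsilon 4.536, Theta 5.238, Eta 4.791.
Rounding down: Epsilon 4, Theta 5, Eta 4 (total 13).

Epsilon 4; Theta 5; Eta 4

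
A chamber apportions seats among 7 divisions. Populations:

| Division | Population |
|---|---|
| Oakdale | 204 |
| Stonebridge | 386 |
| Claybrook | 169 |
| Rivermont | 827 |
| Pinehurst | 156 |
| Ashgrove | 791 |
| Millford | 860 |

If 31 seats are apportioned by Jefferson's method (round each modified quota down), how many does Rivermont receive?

8

Standard divisor 3393/31 ≈ 109.452; standard quotas: Oakdale 1.864, Stonebridge 3.527, Claybrook 1.544, Rivermont 7.556, Pinehurst 1.425, Ashgrove 7.227, Millford 7.857.
Rounding down gives 1, 3, 1, 7, 1, 7, 7 = 27 seats, so the divisor must be adjusted.
With modified divisor 98: modified quotas Oakdale 2.082, Stonebridge 3.939, Claybrook 1.724, Rivermont 8.439, Pinehurst 1.592, Ashgrove 8.071, Millford 8.776.
Rounding down: Oakdale 2, Stonebridge 3, Claybrook 1, Rivermont 8, Pinehurst 1, Ashgrove 8, Millford 8 (total 31).
Rivermont receives 8.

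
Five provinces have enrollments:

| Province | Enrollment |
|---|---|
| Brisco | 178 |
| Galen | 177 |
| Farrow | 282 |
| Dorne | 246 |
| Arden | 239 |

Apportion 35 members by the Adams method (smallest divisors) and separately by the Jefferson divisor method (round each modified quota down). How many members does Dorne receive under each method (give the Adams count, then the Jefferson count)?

7 and 8

Adams: Brisco 6, Galen 6, Farrow 9, Dorne 7, Arden 7.
Jefferson: Brisco 5, Galen 5, Farrow 9, Dorne 8, Arden 8.
Dorne gets 7 under Adams and 8 under Jefferson.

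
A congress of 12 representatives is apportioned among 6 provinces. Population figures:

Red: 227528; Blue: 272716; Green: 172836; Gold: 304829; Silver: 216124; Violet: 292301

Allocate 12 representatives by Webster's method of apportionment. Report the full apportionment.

Red 2; Blue 2; Green 1; Gold 3; Silver 2; Violet 2

Standard divisor 1486334/12 ≈ 123861.167; standard quotas: Red 1.837, Blue 2.202, Green 1.395, Gold 2.461, Silver 1.745, Violet 2.360.
Rounding to the nearest integer gives 2, 2, 1, 2, 2, 2 = 11 seats, so the divisor must be adjusted.
With modified divisor 119400: modified quotas Red 1.906, Blue 2.284, Green 1.448, Gold 2.553, Silver 1.810, Violet 2.448.
Rounding to the nearest integer: Red 2, Blue 2, Green 1, Gold 3, Silver 2, Violet 2 (total 12).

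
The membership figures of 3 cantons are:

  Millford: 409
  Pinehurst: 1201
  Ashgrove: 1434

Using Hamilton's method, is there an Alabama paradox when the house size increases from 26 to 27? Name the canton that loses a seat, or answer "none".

Millford

At 26 seats: Millford 4, Pinehurst 10, Ashgrove 12.
At 27 seats: Millford 3, Pinehurst 11, Ashgrove 13.
Millford drops from 4 to 3.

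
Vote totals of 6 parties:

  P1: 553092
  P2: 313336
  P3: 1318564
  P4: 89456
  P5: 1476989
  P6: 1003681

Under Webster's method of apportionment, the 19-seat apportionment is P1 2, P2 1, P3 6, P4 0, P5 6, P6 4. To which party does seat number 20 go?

Priority for the next seat is population ÷ (current seats + 0.5).
Priorities: P1 221236.800, P2 208890.667, P3 202856.000, P4 178912.000, P5 227229.077, P6 223040.222.
Highest priority: P5.

P5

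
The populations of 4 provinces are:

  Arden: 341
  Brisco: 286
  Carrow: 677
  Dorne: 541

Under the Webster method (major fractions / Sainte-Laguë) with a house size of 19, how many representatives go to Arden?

3

Standard divisor 1845/19 ≈ 97.105; standard quotas: Arden 3.512, Brisco 2.945, Carrow 6.972, Dorne 5.571.
Rounding to the nearest integer gives 4, 3, 7, 6 = 20 seats, so the divisor must be adjusted.
With modified divisor 98: modified quotas Arden 3.480, Brisco 2.918, Carrow 6.908, Dorne 5.520.
Rounding to the nearest integer: Arden 3, Brisco 3, Carrow 7, Dorne 6 (total 19).
Arden receives 3.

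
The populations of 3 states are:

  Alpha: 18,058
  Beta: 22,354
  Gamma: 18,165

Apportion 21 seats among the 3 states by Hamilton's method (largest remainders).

Total 58577; standard divisor 58577/21 ≈ 2789.381.
Standard quotas: Alpha 6.4738, Beta 8.0140, Gamma 6.5122.
Lower quotas: Alpha 6, Beta 8, Gamma 6 (sum 20, leaving 1 seat).
Remainders in descending order: Gamma 0.5122, Alpha 0.4738, Beta 0.0140.
Largest remainder: Gamma receives the extra seat.

Alpha=6; Beta=8; Gamma=7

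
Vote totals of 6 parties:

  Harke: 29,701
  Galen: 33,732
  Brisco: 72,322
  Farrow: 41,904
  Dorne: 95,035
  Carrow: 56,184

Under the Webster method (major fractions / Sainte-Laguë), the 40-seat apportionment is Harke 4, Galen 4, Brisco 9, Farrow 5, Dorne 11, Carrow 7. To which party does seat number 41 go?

Dorne

Priority for the next seat is population ÷ (current seats + 0.5).
Priorities: Harke 6600.222, Galen 7496.000, Brisco 7612.842, Farrow 7618.909, Dorne 8263.913, Carrow 7491.200.
Highest priority: Dorne.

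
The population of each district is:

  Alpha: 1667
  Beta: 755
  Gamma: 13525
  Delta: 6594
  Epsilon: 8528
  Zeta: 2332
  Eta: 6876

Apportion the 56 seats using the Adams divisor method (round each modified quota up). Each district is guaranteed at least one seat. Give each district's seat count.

Standard divisor 40277/56 ≈ 719.232; standard quotas: Alpha 2.318, Beta 1.050, Gamma 18.805, Delta 9.168, Epsilon 11.857, Zeta 3.242, Eta 9.560.
Rounding up gives 3, 2, 19, 10, 12, 4, 10 = 60 seats, so the divisor must be adjusted.
With modified divisor 771.89: modified quotas Alpha 2.160, Beta 0.978, Gamma 17.522, Delta 8.543, Epsilon 11.048, Zeta 3.021, Eta 8.908.
Rounding up: Alpha 3, Beta 1, Gamma 18, Delta 9, Epsilon 12, Zeta 4, Eta 9 (total 56).

Alpha: 3, Beta: 1, Gamma: 18, Delta: 9, Epsilon: 12, Zeta: 4, Eta: 9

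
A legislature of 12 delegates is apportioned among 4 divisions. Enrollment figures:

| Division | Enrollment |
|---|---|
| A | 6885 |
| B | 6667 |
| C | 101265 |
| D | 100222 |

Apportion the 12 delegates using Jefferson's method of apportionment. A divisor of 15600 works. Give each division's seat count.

With modified divisor 15600: modified quotas A 0.441, B 0.427, C 6.491, D 6.424.
Rounding down: A 0, B 0, C 6, D 6 (total 12).

A: 0; B: 0; C: 6; D: 6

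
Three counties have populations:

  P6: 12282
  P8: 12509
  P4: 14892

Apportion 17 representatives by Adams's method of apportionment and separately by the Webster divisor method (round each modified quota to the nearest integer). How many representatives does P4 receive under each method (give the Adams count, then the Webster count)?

6 and 7

Adams: P6 5, P8 6, P4 6.
Webster: P6 5, P8 5, P4 7.
P4 gets 6 under Adams and 7 under Webster.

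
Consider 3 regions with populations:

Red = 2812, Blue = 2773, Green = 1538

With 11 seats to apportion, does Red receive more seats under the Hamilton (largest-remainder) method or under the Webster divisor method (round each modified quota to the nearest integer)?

Hamilton: Red 4, Blue 4, Green 3.
Webster: Red 5, Blue 4, Green 2.
Red gets 4 under Hamilton and 5 under Webster.

Webster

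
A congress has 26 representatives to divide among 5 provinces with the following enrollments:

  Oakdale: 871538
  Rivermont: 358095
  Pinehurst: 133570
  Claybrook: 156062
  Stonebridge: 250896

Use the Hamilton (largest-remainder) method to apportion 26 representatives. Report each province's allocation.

Oakdale 13, Rivermont 5, Pinehurst 2, Claybrook 2, Stonebridge 4

The standard divisor is 1770161/26 ≈ 68083.115.
Standard quotas: Oakdale 12.8011, Rivermont 5.2597, Pinehurst 1.9619, Claybrook 2.2922, Stonebridge 3.6851.
Lower quotas: Oakdale 12, Rivermont 5, Pinehurst 1, Claybrook 2, Stonebridge 3 (sum 23, leaving 3 seats).
Remainders in descending order: Pinehurst 0.9619, Oakdale 0.8011, Stonebridge 0.6851, Claybrook 0.2922, Rivermont 0.2597.
The surplus seats go to Pinehurst, Oakdale, Stonebridge.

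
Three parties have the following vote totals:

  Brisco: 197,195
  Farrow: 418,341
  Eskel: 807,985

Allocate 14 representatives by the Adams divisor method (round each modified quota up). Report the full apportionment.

Brisco: 2; Farrow: 4; Eskel: 8

Standard divisor 1423521/14 ≈ 101680.071; standard quotas: Brisco 1.939, Farrow 4.114, Eskel 7.946.
Rounding up gives 2, 5, 8 = 15 seats, so the divisor must be adjusted.
With modified divisor 110000: modified quotas Brisco 1.793, Farrow 3.803, Eskel 7.345.
Rounding up: Brisco 2, Farrow 4, Eskel 8 (total 14).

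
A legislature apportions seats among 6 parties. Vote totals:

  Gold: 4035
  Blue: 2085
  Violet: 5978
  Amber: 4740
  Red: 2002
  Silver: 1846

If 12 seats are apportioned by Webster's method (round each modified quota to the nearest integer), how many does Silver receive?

1

Standard divisor 20686/12 ≈ 1723.833; standard quotas: Gold 2.341, Blue 1.210, Violet 3.468, Amber 2.750, Red 1.161, Silver 1.071.
Rounding to the nearest integer gives 2, 1, 3, 3, 1, 1 = 11 seats, so the divisor must be adjusted.
With modified divisor 1660: modified quotas Gold 2.431, Blue 1.256, Violet 3.601, Amber 2.855, Red 1.206, Silver 1.112.
Rounding to the nearest integer: Gold 2, Blue 1, Violet 4, Amber 3, Red 1, Silver 1 (total 12).
Silver receives 1.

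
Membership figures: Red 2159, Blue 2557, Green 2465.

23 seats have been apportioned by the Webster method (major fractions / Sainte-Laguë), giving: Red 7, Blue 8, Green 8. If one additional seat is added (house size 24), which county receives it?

Priority for the next seat is population ÷ (current seats + 0.5).
Priorities: Red 287.867, Blue 300.824, Green 290.000.
Highest priority: Blue.

Blue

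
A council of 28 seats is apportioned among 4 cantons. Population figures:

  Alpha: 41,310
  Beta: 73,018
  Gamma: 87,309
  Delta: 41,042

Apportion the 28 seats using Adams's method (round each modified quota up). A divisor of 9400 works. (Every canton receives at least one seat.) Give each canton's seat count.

With modified divisor 9400: modified quotas Alpha 4.395, Beta 7.768, Gamma 9.288, Delta 4.366.
Rounding up: Alpha 5, Beta 8, Gamma 10, Delta 5 (total 28).

Alpha: 5, Beta: 8, Gamma: 10, Delta: 5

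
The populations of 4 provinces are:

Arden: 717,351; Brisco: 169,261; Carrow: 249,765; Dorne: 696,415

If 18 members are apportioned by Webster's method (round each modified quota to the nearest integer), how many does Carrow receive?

Standard divisor 1832792/18 ≈ 101821.778; standard quotas: Arden 7.045, Brisco 1.662, Carrow 2.453, Dorne 6.840.
Rounding to the nearest integer gives Arden 7, Brisco 2, Carrow 2, Dorne 7 — total 18, matching the house size, so no adjustment is needed.
Carrow receives 2.

2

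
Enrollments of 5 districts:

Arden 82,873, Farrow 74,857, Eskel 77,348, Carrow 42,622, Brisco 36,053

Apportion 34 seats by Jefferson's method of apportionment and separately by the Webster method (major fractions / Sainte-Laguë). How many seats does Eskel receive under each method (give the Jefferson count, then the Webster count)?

9 and 8

Jefferson: Arden 9, Farrow 8, Eskel 9, Carrow 4, Brisco 4.
Webster: Arden 9, Farrow 8, Eskel 8, Carrow 5, Brisco 4.
Eskel gets 9 under Jefferson and 8 under Webster.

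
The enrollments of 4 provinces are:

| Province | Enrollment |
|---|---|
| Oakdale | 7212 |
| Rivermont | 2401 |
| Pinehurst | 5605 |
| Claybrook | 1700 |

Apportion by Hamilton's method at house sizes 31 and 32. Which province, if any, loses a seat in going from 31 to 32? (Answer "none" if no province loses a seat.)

Rivermont

At 31 seats: Oakdale 13, Rivermont 5, Pinehurst 10, Claybrook 3.
At 32 seats: Oakdale 14, Rivermont 4, Pinehurst 11, Claybrook 3.
Rivermont drops from 5 to 4.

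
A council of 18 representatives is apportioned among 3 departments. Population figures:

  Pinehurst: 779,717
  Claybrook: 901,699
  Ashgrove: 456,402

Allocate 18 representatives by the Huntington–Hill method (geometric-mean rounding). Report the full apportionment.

With divisor 120404: modified quotas Pinehurst 6.476, Claybrook 7.489, Ashgrove 3.791.
Geometric-mean thresholds: Pinehurst √(6·7)=6.481, Claybrook √(7·8)=7.483, Ashgrove √(3·4)=3.464.
Each quota rounded against its threshold gives Pinehurst 6, Claybrook 8, Ashgrove 4 (total 18).

Pinehurst 6; Claybrook 8; Ashgrove 4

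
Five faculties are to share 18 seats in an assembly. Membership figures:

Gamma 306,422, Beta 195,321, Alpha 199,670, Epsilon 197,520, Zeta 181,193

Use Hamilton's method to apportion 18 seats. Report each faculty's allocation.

Total 1080126; standard divisor 1080126/18 = 60007.
Standard quotas: Gamma 5.1064, Beta 3.2550, Alpha 3.3274, Epsilon 3.2916, Zeta 3.0195.
Lower quotas: Gamma 5, Beta 3, Alpha 3, Epsilon 3, Zeta 3 (sum 17, leaving 1 seat).
Remainders in descending order: Alpha 0.3274, Epsilon 0.2916, Beta 0.2550, Gamma 0.1064, Zeta 0.0195.
Largest remainder: Alpha receives the extra seat.

Gamma=5, Beta=3, Alpha=4, Epsilon=3, Zeta=3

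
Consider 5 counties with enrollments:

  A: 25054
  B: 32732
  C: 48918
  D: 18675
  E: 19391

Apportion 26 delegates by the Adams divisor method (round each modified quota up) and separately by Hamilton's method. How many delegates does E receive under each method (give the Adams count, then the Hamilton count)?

Adams: A 5, B 6, C 8, D 3, E 4.
Hamilton: A 5, B 6, C 9, D 3, E 3.
E gets 4 under Adams and 3 under Hamilton.

4 and 3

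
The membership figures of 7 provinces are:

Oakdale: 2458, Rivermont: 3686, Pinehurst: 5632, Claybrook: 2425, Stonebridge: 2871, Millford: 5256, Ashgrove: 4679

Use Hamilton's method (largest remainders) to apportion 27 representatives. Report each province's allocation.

The standard divisor is 27007/27 ≈ 1000.259.
Standard quotas: Oakdale 2.4574, Rivermont 3.6850, Pinehurst 5.6305, Claybrook 2.4244, Stonebridge 2.8703, Millford 5.2546, Ashgrove 4.6778.
Lower quotas: Oakdale 2, Rivermont 3, Pinehurst 5, Claybrook 2, Stonebridge 2, Millford 5, Ashgrove 4 (sum 23, leaving 4 seats).
Remainders in descending order: Stonebridge 0.8703, Rivermont 0.6850, Ashgrove 0.6778, Pinehurst 0.6305, Oakdale 0.4574, Claybrook 0.4244, Millford 0.2546.
Largest remainders: Stonebridge, Rivermont, Ashgrove, Pinehurst receive the extra seats.

Oakdale 2; Rivermont 4; Pinehurst 6; Claybrook 2; Stonebridge 3; Millford 5; Ashgrove 5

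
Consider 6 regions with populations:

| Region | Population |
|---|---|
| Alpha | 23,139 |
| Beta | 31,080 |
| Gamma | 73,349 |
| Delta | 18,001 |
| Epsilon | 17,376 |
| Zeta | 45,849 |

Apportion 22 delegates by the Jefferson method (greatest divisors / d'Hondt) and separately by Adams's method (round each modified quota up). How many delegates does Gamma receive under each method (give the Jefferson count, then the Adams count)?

Jefferson: Alpha 2, Beta 3, Gamma 8, Delta 2, Epsilon 2, Zeta 5.
Adams: Alpha 3, Beta 3, Gamma 7, Delta 2, Epsilon 2, Zeta 5.
Gamma gets 8 under Jefferson and 7 under Adams.

8 and 7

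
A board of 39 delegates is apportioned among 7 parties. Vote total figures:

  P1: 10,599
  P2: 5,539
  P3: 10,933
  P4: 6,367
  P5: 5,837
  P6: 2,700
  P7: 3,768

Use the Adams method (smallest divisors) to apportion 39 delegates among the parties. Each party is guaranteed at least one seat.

Standard divisor 45743/39 ≈ 1172.897; standard quotas: P1 9.037, P2 4.722, P3 9.321, P4 5.428, P5 4.977, P6 2.302, P7 3.213.
Rounding up gives 10, 5, 10, 6, 5, 3, 4 = 43 seats, so the divisor must be adjusted.
With modified divisor 1300: modified quotas P1 8.153, P2 4.261, P3 8.410, P4 4.898, P5 4.490, P6 2.077, P7 2.898.
Rounding up: P1 9, P2 5, P3 9, P4 5, P5 5, P6 3, P7 3 (total 39).

P1=9, P2=5, P3=9, P4=5, P5=5, P6=3, P7=3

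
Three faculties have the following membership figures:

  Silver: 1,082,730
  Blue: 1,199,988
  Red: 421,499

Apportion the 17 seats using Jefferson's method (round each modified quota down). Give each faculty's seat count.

Standard divisor 2704217/17 ≈ 159071.588; standard quotas: Silver 6.807, Blue 7.544, Red 2.650.
Rounding down gives 6, 7, 2 = 15 seats, so the divisor must be adjusted.
With modified divisor 145200: modified quotas Silver 7.457, Blue 8.264, Red 2.903.
Rounding down: Silver 7, Blue 8, Red 2 (total 17).

Silver 7, Blue 8, Red 2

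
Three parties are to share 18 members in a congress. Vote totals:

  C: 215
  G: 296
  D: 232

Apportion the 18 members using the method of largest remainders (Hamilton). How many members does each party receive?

Total 743; standard divisor 743/18 ≈ 41.278.
Standard quotas: C 5.209, G 7.171, D 5.620.
Lower quotas: C 5, G 7, D 5 (sum 17, leaving 1 seat).
Remainders in descending order: D 0.620, C 0.209, G 0.171.
Largest remainder: D receives the extra seat.

C=5, G=7, D=6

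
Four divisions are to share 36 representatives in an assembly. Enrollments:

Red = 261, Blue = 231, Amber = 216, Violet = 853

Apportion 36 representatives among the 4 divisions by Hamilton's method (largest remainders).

Red=6; Blue=5; Amber=5; Violet=20

Standard divisor: 1561 ÷ 36 ≈ 43.361.
Standard quotas: Red 6.019, Blue 5.327, Amber 4.981, Violet 19.672.
Lower quotas: Red 6, Blue 5, Amber 4, Violet 19 (sum 34, leaving 2 seats).
Remainders in descending order: Amber 0.981, Violet 0.672, Blue 0.327, Red 0.019.
The surplus seats go to Amber, Violet.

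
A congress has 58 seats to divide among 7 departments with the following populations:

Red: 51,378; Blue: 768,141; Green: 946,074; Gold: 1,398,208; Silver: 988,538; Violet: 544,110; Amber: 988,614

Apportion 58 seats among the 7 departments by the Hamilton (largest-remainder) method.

The standard divisor is 5685063/58 ≈ 98018.328.
Standard quotas: Red 0.5242, Blue 7.8367, Green 9.6520, Gold 14.2648, Silver 10.0852, Violet 5.5511, Amber 10.0860.
Lower quotas: Red 0, Blue 7, Green 9, Gold 14, Silver 10, Violet 5, Amber 10 (sum 55, leaving 3 seats).
Remainders in descending order: Blue 0.8367, Green 0.6520, Violet 0.5511, Red 0.5242, Gold 0.2648, Amber 0.0860, Silver 0.0852.
Largest remainders: Blue, Green, Violet receive the extra seats.

Red=0; Blue=8; Green=10; Gold=14; Silver=10; Violet=6; Amber=10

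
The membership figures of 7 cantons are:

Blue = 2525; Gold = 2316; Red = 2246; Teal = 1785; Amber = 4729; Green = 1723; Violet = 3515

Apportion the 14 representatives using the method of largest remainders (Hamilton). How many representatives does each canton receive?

Total 18839; standard divisor 18839/14 ≈ 1345.643.
Standard quotas: Blue 1.876, Gold 1.721, Red 1.669, Teal 1.327, Amber 3.514, Green 1.280, Violet 2.612.
Lower quotas: Blue 1, Gold 1, Red 1, Teal 1, Amber 3, Green 1, Violet 2 (sum 10, leaving 4 seats).
Remainders in descending order: Blue 0.876, Gold 0.721, Red 0.669, Violet 0.612, Amber 0.514, Teal 0.327, Green 0.280.
Largest remainders: Blue, Gold, Red, Violet receive the extra seats.

Blue 2; Gold 2; Red 2; Teal 1; Amber 3; Green 1; Violet 3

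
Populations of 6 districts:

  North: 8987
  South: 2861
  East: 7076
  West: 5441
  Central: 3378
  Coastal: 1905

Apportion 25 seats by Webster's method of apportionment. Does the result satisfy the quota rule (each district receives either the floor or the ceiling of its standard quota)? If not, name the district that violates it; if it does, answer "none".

none

Standard quotas: North 7.578, South 2.412, East 5.967, West 4.588, Central 2.848, Coastal 1.606.
Webster allocation: North 7, South 2, East 6, West 5, Central 3, Coastal 2.
Every allocation lies between the lower and upper quota.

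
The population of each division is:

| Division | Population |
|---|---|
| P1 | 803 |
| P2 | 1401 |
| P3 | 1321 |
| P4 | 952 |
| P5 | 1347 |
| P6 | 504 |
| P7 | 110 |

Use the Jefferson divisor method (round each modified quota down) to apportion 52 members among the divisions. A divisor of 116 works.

P1 6, P2 12, P3 11, P4 8, P5 11, P6 4, P7 0

With modified divisor 116: modified quotas P1 6.922, P2 12.078, P3 11.388, P4 8.207, P5 11.612, P6 4.345, P7 0.948.
Rounding down: P1 6, P2 12, P3 11, P4 8, P5 11, P6 4, P7 0 (total 52).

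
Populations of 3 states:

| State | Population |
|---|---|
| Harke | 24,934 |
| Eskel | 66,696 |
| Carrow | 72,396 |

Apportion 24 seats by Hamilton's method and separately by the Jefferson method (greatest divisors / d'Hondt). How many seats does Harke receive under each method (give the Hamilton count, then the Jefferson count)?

4 and 3

Hamilton: Harke 4, Eskel 10, Carrow 10.
Jefferson: Harke 3, Eskel 10, Carrow 11.
Harke gets 4 under Hamilton and 3 under Jefferson.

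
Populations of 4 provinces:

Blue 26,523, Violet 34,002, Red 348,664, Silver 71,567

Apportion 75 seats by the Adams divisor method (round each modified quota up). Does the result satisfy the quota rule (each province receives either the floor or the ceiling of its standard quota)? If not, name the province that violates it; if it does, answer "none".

Red

Standard quotas: Blue 4.138, Violet 5.304, Red 54.393, Silver 11.165.
Adams allocation: Blue 5, Violet 6, Red 53, Silver 11.
Red has quota 54.393 (lower 54, upper 55) but receives 53 — outside the quota interval.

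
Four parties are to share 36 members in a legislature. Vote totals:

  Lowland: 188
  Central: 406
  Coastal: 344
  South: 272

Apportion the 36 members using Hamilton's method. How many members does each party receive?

Lowland=6, Central=12, Coastal=10, South=8

Standard divisor: 1210 ÷ 36 ≈ 33.611.
Standard quotas: Lowland 5.593, Central 12.079, Coastal 10.235, South 8.093.
Lower quotas: Lowland 5, Central 12, Coastal 10, South 8 (sum 35, leaving 1 seat).
Remainders in descending order: Lowland 0.593, Coastal 0.235, South 0.093, Central 0.079.
Largest remainder: Lowland receives the extra seat.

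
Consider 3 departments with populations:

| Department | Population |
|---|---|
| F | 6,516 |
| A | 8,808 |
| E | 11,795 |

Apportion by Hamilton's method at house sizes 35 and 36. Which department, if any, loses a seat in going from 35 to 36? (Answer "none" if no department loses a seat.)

F

At 35 seats: F 9, A 11, E 15.
At 36 seats: F 8, A 12, E 16.
F drops from 9 to 8.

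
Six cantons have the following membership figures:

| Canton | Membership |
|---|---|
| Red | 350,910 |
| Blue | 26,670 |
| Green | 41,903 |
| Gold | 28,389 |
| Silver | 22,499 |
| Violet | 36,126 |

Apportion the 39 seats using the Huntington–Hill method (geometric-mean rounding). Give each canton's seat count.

With divisor 13003: modified quotas Red 26.987, Blue 2.051, Green 3.223, Gold 2.183, Silver 1.730, Violet 2.778.
Geometric-mean thresholds: Red √(26·27)=26.495, Blue √(2·3)=2.449, Green √(3·4)=3.464, Gold √(2·3)=2.449, Silver √(1·2)=1.414, Violet √(2·3)=2.449.
Each quota rounded against its threshold gives Red 27, Blue 2, Green 3, Gold 2, Silver 2, Violet 3 (total 39).

Red 27, Blue 2, Green 3, Gold 2, Silver 2, Violet 3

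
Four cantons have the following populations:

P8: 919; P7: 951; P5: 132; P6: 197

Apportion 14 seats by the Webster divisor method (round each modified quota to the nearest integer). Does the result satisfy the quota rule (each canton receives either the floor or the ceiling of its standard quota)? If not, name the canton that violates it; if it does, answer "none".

none

Standard quotas: P8 5.851, P7 6.055, P5 0.840, P6 1.254.
Webster allocation: P8 6, P7 6, P5 1, P6 1.
Every allocation lies between the lower and upper quota.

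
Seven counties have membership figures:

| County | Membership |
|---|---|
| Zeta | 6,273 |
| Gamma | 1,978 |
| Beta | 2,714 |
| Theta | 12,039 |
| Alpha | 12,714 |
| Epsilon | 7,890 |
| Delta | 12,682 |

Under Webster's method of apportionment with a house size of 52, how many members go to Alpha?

12

Standard divisor 56290/52 ≈ 1082.5; standard quotas: Zeta 5.795, Gamma 1.827, Beta 2.507, Theta 11.121, Alpha 11.745, Epsilon 7.289, Delta 11.715.
Rounding to the nearest integer gives 6, 2, 3, 11, 12, 7, 12 = 53 seats, so the divisor must be adjusted.
With modified divisor 1100: modified quotas Zeta 5.703, Gamma 1.798, Beta 2.467, Theta 10.945, Alpha 11.558, Epsilon 7.173, Delta 11.529.
Rounding to the nearest integer: Zeta 6, Gamma 2, Beta 2, Theta 11, Alpha 12, Epsilon 7, Delta 12 (total 52).
Alpha receives 12.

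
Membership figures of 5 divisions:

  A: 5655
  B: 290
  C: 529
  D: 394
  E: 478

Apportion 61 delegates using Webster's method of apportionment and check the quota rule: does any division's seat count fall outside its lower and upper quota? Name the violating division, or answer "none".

Standard quotas: A 46.958, B 2.408, C 4.393, D 3.272, E 3.969.
Webster allocation: A 48, B 2, C 4, D 3, E 4.
A has quota 46.958 (lower 46, upper 47) but receives 48 — outside the quota interval.

A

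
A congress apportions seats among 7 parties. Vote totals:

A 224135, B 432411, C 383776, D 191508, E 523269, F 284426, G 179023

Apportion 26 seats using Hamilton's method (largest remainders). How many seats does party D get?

2

Total 2218548; standard divisor 2218548/26 ≈ 85328.769.
Standard quotas: A 2.6267, B 5.0676, C 4.4976, D 2.2444, E 6.1324, F 3.3333, G 2.0980.
Lower quotas: A 2, B 5, C 4, D 2, E 6, F 3, G 2 (sum 24, leaving 2 seats).
Remainders in descending order: A 0.6267, C 0.4976, F 0.3333, D 0.2444, E 0.1324, G 0.0980, B 0.0676.
Largest remainders: A, C receive the extra seats.
D receives 2.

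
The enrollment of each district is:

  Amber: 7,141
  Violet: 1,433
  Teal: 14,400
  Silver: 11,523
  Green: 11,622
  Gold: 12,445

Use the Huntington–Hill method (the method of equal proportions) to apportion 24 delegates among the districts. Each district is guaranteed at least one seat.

With divisor 2588: modified quotas Amber 2.759, Violet 0.554, Teal 5.564, Silver 4.452, Green 4.491, Gold 4.809.
Geometric-mean thresholds: Amber √(2·3)=2.449, Violet (min 1), Teal √(5·6)=5.477, Silver √(4·5)=4.472, Green √(4·5)=4.472, Gold √(4·5)=4.472.
Each quota rounded against its threshold gives Amber 3, Violet 1, Teal 6, Silver 4, Green 5, Gold 5 (total 24).

Amber: 3, Violet: 1, Teal: 6, Silver: 4, Green: 5, Gold: 5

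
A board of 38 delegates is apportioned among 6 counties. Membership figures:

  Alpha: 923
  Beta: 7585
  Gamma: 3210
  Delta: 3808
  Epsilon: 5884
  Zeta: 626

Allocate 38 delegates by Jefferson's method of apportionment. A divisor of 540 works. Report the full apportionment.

With modified divisor 540: modified quotas Alpha 1.709, Beta 14.046, Gamma 5.944, Delta 7.052, Epsilon 10.896, Zeta 1.159.
Rounding down: Alpha 1, Beta 14, Gamma 5, Delta 7, Epsilon 10, Zeta 1 (total 38).

Alpha 1, Beta 14, Gamma 5, Delta 7, Epsilon 10, Zeta 1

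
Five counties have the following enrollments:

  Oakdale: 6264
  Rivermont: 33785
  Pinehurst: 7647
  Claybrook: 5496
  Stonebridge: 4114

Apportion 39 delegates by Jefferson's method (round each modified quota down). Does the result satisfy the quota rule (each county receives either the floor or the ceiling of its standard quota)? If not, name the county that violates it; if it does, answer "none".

Rivermont

Standard quotas: Oakdale 4.263, Rivermont 22.993, Pinehurst 5.204, Claybrook 3.740, Stonebridge 2.800.
Jefferson allocation: Oakdale 4, Rivermont 24, Pinehurst 5, Claybrook 4, Stonebridge 2.
Rivermont has quota 22.993 (lower 22, upper 23) but receives 24 — outside the quota interval.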